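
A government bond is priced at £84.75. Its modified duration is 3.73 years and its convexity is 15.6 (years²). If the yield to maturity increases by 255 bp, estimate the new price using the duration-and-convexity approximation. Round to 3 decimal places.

£77.119

Duration effect: -D_mod·Δy = -3.73 × (+0.0255) = -0.095115
Convexity effect: ½·C·(Δy)² = 0.5 × 15.6 × (0.0255)² = +0.00507195
ΔP/P ≈ -0.095115 + 0.00507195 = -0.09004305
New price ≈ 84.75 × (1 - 0.09004305) = 77.1188515125.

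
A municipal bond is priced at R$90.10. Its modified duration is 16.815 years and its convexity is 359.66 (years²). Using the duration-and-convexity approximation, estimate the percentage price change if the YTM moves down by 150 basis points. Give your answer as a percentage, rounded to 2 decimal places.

Duration effect: -D_mod·Δy = -16.815 × (-0.015) = +0.252225
Convexity effect: ½·C·(Δy)² = 0.5 × 359.66 × (-0.015)² = +0.04046175
ΔP/P ≈ +0.252225 + 0.04046175 = +0.29268675
= +29.268675%.

+29.27%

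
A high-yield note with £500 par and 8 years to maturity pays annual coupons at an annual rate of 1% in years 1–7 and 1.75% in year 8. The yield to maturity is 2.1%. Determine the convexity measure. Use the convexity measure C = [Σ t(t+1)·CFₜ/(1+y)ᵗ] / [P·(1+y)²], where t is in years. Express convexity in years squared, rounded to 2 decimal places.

With y = 0.021:
  t   CF        PV=CF/(1+0.021)^t    t·PV        t(t+1)·PV
  1         5.00         4.8972         4.8972           9.7943
  2         5.00         4.7964         9.5929          28.7786
  3         5.00         4.6978        14.0933          56.3734
  4         5.00         4.6012        18.4046          92.0231
  5         5.00         4.5065        22.5326         135.1956
  6         5.00         4.4138        26.4830         185.3808
  7         5.00         4.3230        30.2613         242.0905
  8       508.75       430.8226     3,446.5809      31,019.2278
  Σ                    463.0585     3,572.8458      31,768.8642
P = 463.0585.
Convexity = Σ t(t+1)·PV / [P·(1+y)²] = 31,768.8642 / (463.0585 × 1.042441) = 65.81340.

65.81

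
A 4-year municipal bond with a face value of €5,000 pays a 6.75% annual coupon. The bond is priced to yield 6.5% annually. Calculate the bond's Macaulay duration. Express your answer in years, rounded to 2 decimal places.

Periodic yield y = 0.065. Discount each cash flow and weight by its year:
  t   CF        PV=CF/(1+0.065)^t    t·PV
  1       337.50       316.9014       316.9014
  2       337.50       297.5600       595.1200
  3       337.50       279.3991       838.1972
  4     5,337.50     4,148.9620    16,595.8480
  Σ                  5,042.8225    18,346.0666
Price P = Σ PV = 5,042.8225.
Macaulay duration = Σ(t·PV) / P = 18,346.0666 / 5,042.8225 = 3.63806 years.

3.64 years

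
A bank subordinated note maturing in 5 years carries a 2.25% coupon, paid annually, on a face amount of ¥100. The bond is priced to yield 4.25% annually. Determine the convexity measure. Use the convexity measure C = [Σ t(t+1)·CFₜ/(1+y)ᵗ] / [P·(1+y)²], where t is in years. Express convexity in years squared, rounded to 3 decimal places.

25.939

With y = 0.0425:
  t   CF        PV=CF/(1+0.0425)^t    t·PV        t(t+1)·PV
  1         2.25         2.1583         2.1583           4.3165
  2         2.25         2.0703         4.1406          12.4217
  3         2.25         1.9859         5.9577          23.8306
  4         2.25         1.9049         7.6197          38.0985
  5       102.25        83.0392       415.1958       2,491.1751
  Σ                     91.1585       435.0721       2,569.8425
P = 91.1585.
Convexity = Σ t(t+1)·PV / [P·(1+y)²] = 2,569.8425 / (91.1585 × 1.086806) = 25.93923.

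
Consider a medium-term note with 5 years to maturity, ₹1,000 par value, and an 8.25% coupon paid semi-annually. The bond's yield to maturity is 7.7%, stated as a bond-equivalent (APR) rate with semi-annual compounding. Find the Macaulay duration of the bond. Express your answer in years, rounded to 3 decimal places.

4.207 years

Periodic yield y = 0.0385. Discount each cash flow and weight by its period:
  t   CF        PV=CF/(1+0.0385)^t    t·PV
  1        41.25        39.7208        39.7208
  2        41.25        38.2482        76.4964
  3        41.25        36.8302       110.4907
  4        41.25        35.4648       141.8593
  5        41.25        34.1501       170.7503
  6        41.25        32.8840       197.3041
  7        41.25        31.6649       221.6545
  8        41.25        30.4910       243.9282
  9        41.25        29.3606       264.2457
  10    1,041.25       713.6578     7,136.5778
  Σ                  1,022.4725     8,603.0278
Price P = Σ PV = 1,022.4725.
Macaulay duration = Σ(t·PV) / P = 8,603.0278 / 1,022.4725 = 8.41395 half-year periods.
In years: 8.41395 / 2 = 4.20697 years.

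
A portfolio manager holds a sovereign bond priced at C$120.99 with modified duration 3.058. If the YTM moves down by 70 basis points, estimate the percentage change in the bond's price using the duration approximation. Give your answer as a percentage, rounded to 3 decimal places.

Duration approximation: ΔP/P ≈ -D_mod · Δy = -3.058 × (-0.007) = +0.021406.
As a percentage: +2.1406%.

+2.141%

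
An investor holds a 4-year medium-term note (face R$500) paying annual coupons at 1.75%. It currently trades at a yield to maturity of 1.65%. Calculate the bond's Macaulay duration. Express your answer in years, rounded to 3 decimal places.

3.898 years

Periodic yield y = 0.0165. Discount each cash flow and weight by its year:
  t   CF        PV=CF/(1+0.0165)^t    t·PV
  1         8.75         8.6080         8.6080
  2         8.75         8.4682        16.9365
  3         8.75         8.3308        24.9924
  4       508.75       476.5132     1,906.0526
  Σ                    501.9201     1,956.5894
Price P = Σ PV = 501.9201.
Macaulay duration = Σ(t·PV) / P = 1,956.5894 / 501.9201 = 3.89821 years.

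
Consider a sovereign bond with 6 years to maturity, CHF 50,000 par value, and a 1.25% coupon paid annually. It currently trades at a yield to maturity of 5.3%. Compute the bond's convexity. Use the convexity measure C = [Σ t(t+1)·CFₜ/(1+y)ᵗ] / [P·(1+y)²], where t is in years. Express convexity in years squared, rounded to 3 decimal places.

36.133

With y = 0.053:
  t   CF        PV=CF/(1+0.053)^t    t·PV        t(t+1)·PV
  1       625.00       593.5423       593.5423       1,187.0845
  2       625.00       563.6679     1,127.3357       3,382.0072
  3       625.00       535.2971     1,605.8913       6,423.5654
  4       625.00       508.3543     2,033.4173      10,167.0867
  5       625.00       482.7677     2,413.8383      14,483.0295
  6    50,625.00    37,135.9732   222,815.8389   1,559,710.8723
  Σ                 39,819.6024   230,589.8638   1,595,353.6457
P = 39,819.6024.
Convexity = Σ t(t+1)·PV / [P·(1+y)²] = 1,595,353.6457 / (39,819.6024 × 1.108809) = 36.13294.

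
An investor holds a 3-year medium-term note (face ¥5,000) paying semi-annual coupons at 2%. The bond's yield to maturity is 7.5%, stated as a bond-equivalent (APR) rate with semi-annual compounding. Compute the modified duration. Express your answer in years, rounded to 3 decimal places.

Periodic yield y = 0.0375. First find Macaulay duration:
  t   CF        PV=CF/(1+0.0375)^t    t·PV
  1        50.00        48.1928        48.1928
  2        50.00        46.4509        92.9017
  3        50.00        44.7719       134.3158
  4        50.00        43.1537       172.6146
  5        50.00        41.5939       207.9694
  6     5,050.00     4,049.1396    24,294.8374
  Σ                  4,273.3027    24,950.8317
P = 4,273.3027; Macaulay duration = 24,950.8317 / 4,273.3027 = 5.83877 half-year periods = 2.91939 years.
Modified duration = D_Mac / (1 + y) = 2.91939 / 1.0375 = 2.81387 years.

2.814 years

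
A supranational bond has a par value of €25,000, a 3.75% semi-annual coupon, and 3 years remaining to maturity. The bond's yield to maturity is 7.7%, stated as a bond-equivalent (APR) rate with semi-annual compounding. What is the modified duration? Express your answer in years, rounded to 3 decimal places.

2.750 years

Periodic yield y = 0.0385. First find Macaulay duration:
  t   CF        PV=CF/(1+0.0385)^t    t·PV
  1       468.75       451.3722       451.3722
  2       468.75       434.6386       869.2772
  3       468.75       418.5254     1,255.5761
  4       468.75       403.0095     1,612.0380
  5       468.75       388.0688     1,940.3442
  6    25,468.75    20,303.3932   121,820.3592
  Σ                 22,399.0076   127,948.9668
P = 22,399.0076; Macaulay duration = 127,948.9668 / 22,399.0076 = 5.71226 half-year periods = 2.85613 years.
Modified duration = D_Mac / (1 + y) = 2.85613 / 1.0385 = 2.75025 years.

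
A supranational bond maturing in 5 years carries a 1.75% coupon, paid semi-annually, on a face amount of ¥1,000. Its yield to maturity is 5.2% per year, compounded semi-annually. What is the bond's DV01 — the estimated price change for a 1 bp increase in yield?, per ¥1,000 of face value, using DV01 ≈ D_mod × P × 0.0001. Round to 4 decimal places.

Periodic yield y = 0.026.
  t   CF        PV=CF/(1+0.026)^t    t·PV
  1         8.75         8.5283         8.5283
  2         8.75         8.3121        16.6243
  3         8.75         8.1015        24.3045
  4         8.75         7.8962        31.5848
  5         8.75         7.6961        38.4805
  6         8.75         7.5011        45.0065
  7         8.75         7.3110        51.1770
  8         8.75         7.1257        57.0058
  9         8.75         6.9452        62.5064
  10    1,008.75       780.3868     7,803.8685
  Σ                    849.8040     8,139.0866
P = 849.8040; D_Mac = 9.57760 half-year periods = 4.78880 yrs; D_mod = 4.66745 yrs.
DV01 ≈ 4.66745 × 849.8040 × 0.0001 = 0.396642.

¥0.3966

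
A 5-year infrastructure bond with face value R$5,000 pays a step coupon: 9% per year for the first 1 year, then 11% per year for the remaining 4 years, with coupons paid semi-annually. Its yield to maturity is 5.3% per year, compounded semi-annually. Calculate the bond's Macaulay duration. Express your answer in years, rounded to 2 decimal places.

Periodic yield y = 0.0265. Discount each cash flow and weight by its period:
  t   CF        PV=CF/(1+0.0265)^t    t·PV
  1       225.00       219.1914       219.1914
  2       225.00       213.5328       427.0656
  3       275.00       254.2470       762.7410
  4       275.00       247.6834       990.7336
  5       275.00       241.2892     1,206.4461
  6       275.00       235.0601     1,410.3608
  7       275.00       228.9918     1,602.9429
  8       275.00       223.0802     1,784.6418
  9       275.00       217.3212     1,955.8909
  10    5,275.00     4,060.9994    40,609.9941
  Σ                  6,141.3967    50,970.0082
Price P = Σ PV = 6,141.3967.
Macaulay duration = Σ(t·PV) / P = 50,970.0082 / 6,141.3967 = 8.29942 half-year periods.
In years: 8.29942 / 2 = 4.14971 years.

4.15 years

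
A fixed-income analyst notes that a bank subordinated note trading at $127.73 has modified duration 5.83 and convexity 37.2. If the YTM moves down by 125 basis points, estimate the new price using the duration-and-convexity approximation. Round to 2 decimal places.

Duration effect: -D_mod·Δy = -5.83 × (-0.0125) = +0.072875
Convexity effect: ½·C·(Δy)² = 0.5 × 37.2 × (-0.0125)² = +0.00290625
ΔP/P ≈ +0.072875 + 0.00290625 = +0.07578125
New price ≈ 127.73 × (1 + 0.07578125) = 137.4095390625.

$137.41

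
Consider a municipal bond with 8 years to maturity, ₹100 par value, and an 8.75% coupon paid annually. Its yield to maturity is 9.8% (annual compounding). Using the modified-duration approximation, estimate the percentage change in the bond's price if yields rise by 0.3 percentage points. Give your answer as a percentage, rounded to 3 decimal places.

Periodic yield y = 0.098. Modified duration first:
  t   CF        PV=CF/(1+0.098)^t    t·PV
  1         8.75         7.9690         7.9690
  2         8.75         7.2578        14.5155
  3         8.75         6.6100        19.8300
  4         8.75         6.0200        24.0801
  5         8.75         5.4827        27.4136
  6         8.75         4.9934        29.9602
  7         8.75         4.5477        31.8339
  8       108.75        51.4767       411.8135
  Σ                     94.3573       567.4159
P = 94.3573; D_Mac = 6.01348 yrs; D_mod = 6.01348/(1+0.098) = 5.47676 yrs.
ΔP/P ≈ -D_mod · Δy = -5.47676 × (+0.003) = -0.016430 = -1.6430%.

-1.643%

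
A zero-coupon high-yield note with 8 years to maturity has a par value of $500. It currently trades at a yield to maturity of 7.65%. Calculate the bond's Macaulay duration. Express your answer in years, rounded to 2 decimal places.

A zero-coupon bond has a single cash flow at maturity, so its Macaulay duration equals its maturity: 8 years.

8.00 years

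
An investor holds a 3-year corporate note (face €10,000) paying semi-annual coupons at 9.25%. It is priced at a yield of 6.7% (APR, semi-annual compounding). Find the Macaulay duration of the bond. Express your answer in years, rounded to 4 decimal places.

Periodic yield y = 0.0335. Discount each cash flow and weight by its period:
  t   CF        PV=CF/(1+0.0335)^t    t·PV
  1       462.50       447.5085       447.5085
  2       462.50       433.0029       866.0057
  3       462.50       418.9675     1,256.9024
  4       462.50       405.3870     1,621.5480
  5       462.50       392.2467     1,961.2337
  6    10,462.50     8,585.6382    51,513.8294
  Σ                 10,682.7508    57,667.0277
Price P = Σ PV = 10,682.7508.
Macaulay duration = Σ(t·PV) / P = 57,667.0277 / 10,682.7508 = 5.39814 half-year periods.
In years: 5.39814 / 2 = 2.69907 years.

2.6991 years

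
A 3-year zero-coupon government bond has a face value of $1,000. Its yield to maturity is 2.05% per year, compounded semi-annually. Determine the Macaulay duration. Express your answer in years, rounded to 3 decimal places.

3.000 years

A zero-coupon bond has a single cash flow at maturity, so its Macaulay duration equals its maturity: 3 years.
(Equivalently: 6 semi-annual periods ÷ 2 = 3 years.)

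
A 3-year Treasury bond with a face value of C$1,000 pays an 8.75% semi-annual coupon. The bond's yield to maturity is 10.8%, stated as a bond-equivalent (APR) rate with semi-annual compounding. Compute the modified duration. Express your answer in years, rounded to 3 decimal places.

Periodic yield y = 0.054. First find Macaulay duration:
  t   CF        PV=CF/(1+0.054)^t    t·PV
  1        43.75        41.5085        41.5085
  2        43.75        39.3819        78.7638
  3        43.75        37.3642       112.0927
  4        43.75        35.4499       141.7998
  5        43.75        33.6337       168.1686
  6     1,043.75       761.2947     4,567.7684
  Σ                    948.6331     5,110.1019
P = 948.6331; Macaulay duration = 5,110.1019 / 948.6331 = 5.38681 half-year periods = 2.69340 years.
Modified duration = D_Mac / (1 + y) = 2.69340 / 1.054 = 2.55541 years.

2.555 years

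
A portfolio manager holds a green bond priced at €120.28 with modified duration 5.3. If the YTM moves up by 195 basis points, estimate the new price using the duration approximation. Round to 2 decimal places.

€107.85

Duration approximation: ΔP/P ≈ -D_mod · Δy = -5.3 × (+0.0195) = -0.103350.
New price ≈ 120.28 × (1 - 0.103350) = 107.849062.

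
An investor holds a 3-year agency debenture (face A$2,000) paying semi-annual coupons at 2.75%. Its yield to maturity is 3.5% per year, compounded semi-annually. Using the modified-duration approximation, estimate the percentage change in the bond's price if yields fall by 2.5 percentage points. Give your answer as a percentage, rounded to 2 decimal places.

Periodic yield y = 0.0175. Modified duration first:
  t   CF        PV=CF/(1+0.0175)^t    t·PV
  1        27.50        27.0270        27.0270
  2        27.50        26.5622        53.1244
  3        27.50        26.1053        78.3160
  4        27.50        25.6564       102.6254
  5        27.50        25.2151       126.0755
  6     2,027.50     1,827.0665    10,962.3990
  Σ                  1,957.6325    11,349.5674
P = 1,957.6325; D_Mac = 5.79760 half-year periods = 2.89880 yrs; D_mod = 2.89880/(1+0.0175) = 2.84894 yrs.
ΔP/P ≈ -D_mod · Δy = -2.84894 × (-0.025) = +0.071224 = +7.1224%.

+7.12%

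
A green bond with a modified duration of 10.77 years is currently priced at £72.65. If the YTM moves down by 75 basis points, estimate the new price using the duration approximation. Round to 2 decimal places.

Duration approximation: ΔP/P ≈ -D_mod · Δy = -10.77 × (-0.0075) = +0.080775.
New price ≈ 72.65 × (1 + 0.080775) = 78.51830375.

£78.52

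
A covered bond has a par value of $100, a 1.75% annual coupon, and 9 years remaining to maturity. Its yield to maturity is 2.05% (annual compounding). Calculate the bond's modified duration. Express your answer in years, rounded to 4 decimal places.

Periodic yield y = 0.0205. First find Macaulay duration:
  t   CF        PV=CF/(1+0.0205)^t    t·PV
  1         1.75         1.7148         1.7148
  2         1.75         1.6804         3.3608
  3         1.75         1.6466         4.9399
  4         1.75         1.6136         6.4543
  5         1.75         1.5811         7.9057
  6         1.75         1.5494         9.2963
  7         1.75         1.5183        10.6278
  8         1.75         1.4878        11.9021
  9       101.75        84.7652       762.8864
  Σ                     97.5572       819.0882
P = 97.5572; Macaulay duration = 819.0882 / 97.5572 = 8.39598 years.
Modified duration = D_Mac / (1 + y) = 8.39598 / 1.0205 = 8.22732 years.

8.2273 years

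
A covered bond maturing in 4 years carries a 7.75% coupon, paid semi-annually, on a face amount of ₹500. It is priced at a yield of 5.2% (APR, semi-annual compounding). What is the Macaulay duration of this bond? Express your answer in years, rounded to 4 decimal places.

3.5392 years

Periodic yield y = 0.026. Discount each cash flow and weight by its period:
  t   CF        PV=CF/(1+0.026)^t    t·PV
  1       19.375        18.8840        18.8840
  2       19.375        18.4055        36.8109
  3       19.375        17.9391        53.8172
  4       19.375        17.4845        69.9378
  5       19.375        17.0414        85.2069
  6       19.375        16.6095        99.6572
  7       19.375        16.1886       113.3204
  8      519.375       422.9628     3,383.7023
  Σ                    545.5153     3,861.3368
Price P = Σ PV = 545.5153.
Macaulay duration = Σ(t·PV) / P = 3,861.3368 / 545.5153 = 7.07833 half-year periods.
In years: 7.07833 / 2 = 3.53916 years.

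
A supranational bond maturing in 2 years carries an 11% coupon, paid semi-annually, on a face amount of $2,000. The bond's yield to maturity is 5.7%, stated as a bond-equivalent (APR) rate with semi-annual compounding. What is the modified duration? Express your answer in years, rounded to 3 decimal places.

1.805 years

Periodic yield y = 0.0285. First find Macaulay duration:
  t   CF        PV=CF/(1+0.0285)^t    t·PV
  1       110.00       106.9519       106.9519
  2       110.00       103.9882       207.9764
  3       110.00       101.1067       303.3200
  4     2,110.00     1,885.6682     7,542.6727
  Σ                  2,197.7149     8,160.9210
P = 2,197.7149; Macaulay duration = 8,160.9210 / 2,197.7149 = 3.71337 half-year periods = 1.85668 years.
Modified duration = D_Mac / (1 + y) = 1.85668 / 1.0285 = 1.80523 years.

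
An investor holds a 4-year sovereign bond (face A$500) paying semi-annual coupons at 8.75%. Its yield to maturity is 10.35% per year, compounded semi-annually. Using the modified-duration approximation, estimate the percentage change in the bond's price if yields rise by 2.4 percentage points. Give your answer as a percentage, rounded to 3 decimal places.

-7.857%

Periodic yield y = 0.05175. Modified duration first:
  t   CF        PV=CF/(1+0.05175)^t    t·PV
  1       21.875        20.7987        20.7987
  2       21.875        19.7753        39.5506
  3       21.875        18.8023        56.4068
  4       21.875        17.8771        71.5085
  5       21.875        16.9975        84.9876
  6       21.875        16.1612        96.9671
  7       21.875        15.3660       107.5619
  8      521.875       348.5510     2,788.4080
  Σ                    474.3291     3,266.1891
P = 474.3291; D_Mac = 6.88591 half-year periods = 3.44296 yrs; D_mod = 3.44296/(1+0.05175) = 3.27355 yrs.
ΔP/P ≈ -D_mod · Δy = -3.27355 × (+0.024) = -0.078565 = -7.8565%.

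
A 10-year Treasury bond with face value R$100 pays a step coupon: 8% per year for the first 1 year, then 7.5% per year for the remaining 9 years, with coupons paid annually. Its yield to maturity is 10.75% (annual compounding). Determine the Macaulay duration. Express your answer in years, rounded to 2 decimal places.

Periodic yield y = 0.1075. Discount each cash flow and weight by its year:
  t   CF        PV=CF/(1+0.1075)^t    t·PV
  1         8.00         7.2235         7.2235
  2         7.50         6.1147        12.2294
  3         7.50         5.5212        16.5635
  4         7.50         4.9852        19.9410
  5         7.50         4.5013        22.5067
  6         7.50         4.0644        24.3865
  7         7.50         3.6699        25.6894
  8         7.50         3.3137        26.5095
  9         7.50         2.9920        26.9284
  10      107.50        38.7232       387.2319
  Σ                     81.1092       569.2097
Price P = Σ PV = 81.1092.
Macaulay duration = Σ(t·PV) / P = 569.2097 / 81.1092 = 7.01782 years.

7.02 years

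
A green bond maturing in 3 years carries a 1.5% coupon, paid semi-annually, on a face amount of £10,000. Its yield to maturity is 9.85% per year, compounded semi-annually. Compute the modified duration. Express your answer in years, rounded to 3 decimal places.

2.798 years

Periodic yield y = 0.04925. First find Macaulay duration:
  t   CF        PV=CF/(1+0.04925)^t    t·PV
  1        75.00        71.4796        71.4796
  2        75.00        68.1245       136.2490
  3        75.00        64.9268       194.7805
  4        75.00        61.8793       247.5172
  5        75.00        58.9748       294.8739
  6    10,075.00     7,550.4213    45,302.5280
  Σ                  7,875.8064    46,247.4283
P = 7,875.8064; Macaulay duration = 46,247.4283 / 7,875.8064 = 5.87209 half-year periods = 2.93604 years.
Modified duration = D_Mac / (1 + y) = 2.93604 / 1.04925 = 2.79823 years.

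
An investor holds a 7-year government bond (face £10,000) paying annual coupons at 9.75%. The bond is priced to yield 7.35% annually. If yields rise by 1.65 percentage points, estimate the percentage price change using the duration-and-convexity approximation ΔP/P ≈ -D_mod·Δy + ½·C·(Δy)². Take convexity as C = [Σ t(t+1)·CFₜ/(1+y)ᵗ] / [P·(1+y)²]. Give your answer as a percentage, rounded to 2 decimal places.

With y = 0.0735:
  t   CF        PV=CF/(1+0.0735)^t    t·PV        t(t+1)·PV
  1       975.00       908.2441       908.2441       1,816.4881
  2       975.00       846.0587     1,692.1175       5,076.3525
  3       975.00       788.1311     2,364.3933       9,457.5733
  4       975.00       734.1696     2,936.6786      14,683.3928
  5       975.00       683.9028     3,419.5139      20,517.0835
  6       975.00       637.0776     3,822.4655      26,757.2584
  7    10,975.00     6,680.2111    46,761.4778     374,091.8223
  Σ                 11,277.7950    61,904.8906     452,399.9709
P = 11,277.7950; D_Mac = 5.48910 yrs; D_mod = 5.11327 yrs; C = 34.80922.
Duration effect: -5.11327 × (+0.0165) = -0.084369
Convexity effect: 0.5 × 34.80922 × (0.0165)² = +0.0047384
ΔP/P ≈ -0.084369 + 0.0047384 = -0.079631 = -7.9631%.

-7.96%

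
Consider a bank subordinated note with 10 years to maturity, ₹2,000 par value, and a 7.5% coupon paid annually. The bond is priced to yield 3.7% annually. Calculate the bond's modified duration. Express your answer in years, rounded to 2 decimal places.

Periodic yield y = 0.037. First find Macaulay duration:
  t   CF        PV=CF/(1+0.037)^t    t·PV
  1       150.00       144.6480       144.6480
  2       150.00       139.4870       278.9740
  3       150.00       134.5101       403.5304
  4       150.00       129.7108       518.8433
  5       150.00       125.0828       625.4138
  6       150.00       120.6198       723.7190
  7       150.00       116.3161       814.2129
  8       150.00       112.1660       897.3279
  9       150.00       108.1639       973.4754
  10    2,150.00     1,495.0334    14,950.3340
  Σ                  2,625.7380    20,330.4788
P = 2,625.7380; Macaulay duration = 20,330.4788 / 2,625.7380 = 7.74277 years.
Modified duration = D_Mac / (1 + y) = 7.74277 / 1.037 = 7.46651 years.

7.47 years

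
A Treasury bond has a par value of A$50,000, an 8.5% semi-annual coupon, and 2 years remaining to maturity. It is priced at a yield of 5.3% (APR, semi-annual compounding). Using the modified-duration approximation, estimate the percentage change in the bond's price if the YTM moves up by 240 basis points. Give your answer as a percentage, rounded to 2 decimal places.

Periodic yield y = 0.0265. Modified duration first:
  t   CF        PV=CF/(1+0.0265)^t    t·PV
  1     2,125.00     2,070.1413     2,070.1413
  2     2,125.00     2,016.6987     4,033.3975
  3     2,125.00     1,964.6359     5,893.9077
  4    52,125.00    46,947.2603   187,789.0412
  Σ                 52,998.7362   199,786.4876
P = 52,998.7362; D_Mac = 3.76965 half-year periods = 1.88482 yrs; D_mod = 1.88482/(1+0.0265) = 1.83616 yrs.
ΔP/P ≈ -D_mod · Δy = -1.83616 × (+0.024) = -0.044068 = -4.4068%.

-4.41%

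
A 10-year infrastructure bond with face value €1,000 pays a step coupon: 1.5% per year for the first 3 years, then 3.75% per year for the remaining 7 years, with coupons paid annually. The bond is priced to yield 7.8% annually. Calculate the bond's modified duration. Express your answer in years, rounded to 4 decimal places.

8.1231 years

Periodic yield y = 0.078. First find Macaulay duration:
  t   CF        PV=CF/(1+0.078)^t    t·PV
  1        15.00        13.9147        13.9147
  2        15.00        12.9078        25.8157
  3        15.00        11.9739        35.9216
  4        37.50        27.7687       111.0750
  5        37.50        25.7595       128.7975
  6        37.50        23.8956       143.3739
  7        37.50        22.1666       155.1665
  8        37.50        20.5627       164.5020
  9        37.50        19.0749       171.6742
  10    1,037.50       489.5539     4,895.5388
  Σ                    667.5785     5,845.7798
P = 667.5785; Macaulay duration = 5,845.7798 / 667.5785 = 8.75669 years.
Modified duration = D_Mac / (1 + y) = 8.75669 / 1.078 = 8.12309 years.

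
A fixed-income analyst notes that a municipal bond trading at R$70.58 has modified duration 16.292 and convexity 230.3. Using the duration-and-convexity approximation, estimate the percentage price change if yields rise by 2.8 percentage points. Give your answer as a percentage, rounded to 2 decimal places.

Duration effect: -D_mod·Δy = -16.292 × (+0.028) = -0.456176
Convexity effect: ½·C·(Δy)² = 0.5 × 230.3 × (0.028)² = +0.0902776
ΔP/P ≈ -0.456176 + 0.0902776 = -0.3658984
= -36.58984%.

-36.59%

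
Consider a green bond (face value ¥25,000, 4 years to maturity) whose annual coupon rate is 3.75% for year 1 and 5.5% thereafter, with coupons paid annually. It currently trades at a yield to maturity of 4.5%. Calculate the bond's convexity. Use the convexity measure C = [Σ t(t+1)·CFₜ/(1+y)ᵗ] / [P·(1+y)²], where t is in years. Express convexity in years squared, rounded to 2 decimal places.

16.75

With y = 0.045:
  t   CF        PV=CF/(1+0.045)^t    t·PV        t(t+1)·PV
  1       937.50       897.1292       897.1292       1,794.2584
  2     1,375.00     1,259.1287     2,518.2574       7,554.7721
  3     1,375.00     1,204.9078     3,614.7235      14,458.8940
  4    26,375.00    22,117.0554    88,468.2217     442,341.1087
  Σ                 25,478.2211    95,498.3318     466,149.0332
P = 25,478.2211.
Convexity = Σ t(t+1)·PV / [P·(1+y)²] = 466,149.0332 / (25,478.2211 × 1.092025) = 16.75418.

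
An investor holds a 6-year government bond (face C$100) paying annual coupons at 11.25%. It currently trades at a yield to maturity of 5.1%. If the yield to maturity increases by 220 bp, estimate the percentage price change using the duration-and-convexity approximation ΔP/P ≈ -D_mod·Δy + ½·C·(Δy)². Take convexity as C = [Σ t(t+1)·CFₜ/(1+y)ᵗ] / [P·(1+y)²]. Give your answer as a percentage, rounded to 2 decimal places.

-9.47%

With y = 0.051:
  t   CF        PV=CF/(1+0.051)^t    t·PV        t(t+1)·PV
  1        11.25        10.7041        10.7041          21.4082
  2        11.25        10.1847        20.3693          61.1080
  3        11.25         9.6905        29.0714         116.2855
  4        11.25         9.2202        36.8809         184.4046
  5        11.25         8.7728        43.8641         263.1844
  6       111.25        82.5437       495.2620       3,466.8337
  Σ                    131.1159       636.1518       4,113.2245
P = 131.1159; D_Mac = 4.85183 yrs; D_mod = 4.61639 yrs; C = 28.40021.
Duration effect: -4.61639 × (+0.022) = -0.101561
Convexity effect: 0.5 × 28.40021 × (0.022)² = +0.0068729
ΔP/P ≈ -0.101561 + 0.0068729 = -0.094688 = -9.4688%.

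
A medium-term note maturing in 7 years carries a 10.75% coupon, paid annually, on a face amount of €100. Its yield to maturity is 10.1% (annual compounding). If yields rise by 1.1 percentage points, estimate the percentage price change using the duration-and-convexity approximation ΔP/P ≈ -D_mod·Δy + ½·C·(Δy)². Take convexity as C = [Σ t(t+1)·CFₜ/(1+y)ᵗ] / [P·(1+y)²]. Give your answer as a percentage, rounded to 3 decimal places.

With y = 0.101:
  t   CF        PV=CF/(1+0.101)^t    t·PV        t(t+1)·PV
  1        10.75         9.7639         9.7639          19.5277
  2        10.75         8.8682        17.7363          53.2090
  3        10.75         8.0546        24.1639          96.6558
  4        10.75         7.3158        29.2630         146.3151
  5        10.75         6.6446        33.2232         199.3394
  6        10.75         6.0351        36.2106         253.4742
  7       110.75        56.4719       395.3034       3,162.4271
  Σ                    103.1541       545.6644       3,930.9484
P = 103.1541; D_Mac = 5.28980 yrs; D_mod = 4.80454 yrs; C = 31.43665.
Duration effect: -4.80454 × (+0.011) = -0.052850
Convexity effect: 0.5 × 31.43665 × (0.011)² = +0.0019019
ΔP/P ≈ -0.052850 + 0.0019019 = -0.050948 = -5.0948%.

-5.095%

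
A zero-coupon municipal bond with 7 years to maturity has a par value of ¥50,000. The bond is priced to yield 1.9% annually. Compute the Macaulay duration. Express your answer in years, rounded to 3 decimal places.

7.000 years

A zero-coupon bond has a single cash flow at maturity, so its Macaulay duration equals its maturity: 7 years.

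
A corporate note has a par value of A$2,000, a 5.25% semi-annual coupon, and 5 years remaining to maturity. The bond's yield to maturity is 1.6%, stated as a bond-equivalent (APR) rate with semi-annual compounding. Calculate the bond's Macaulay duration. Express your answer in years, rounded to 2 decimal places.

Periodic yield y = 0.008. Discount each cash flow and weight by its period:
  t   CF        PV=CF/(1+0.008)^t    t·PV
  1        52.50        52.0833        52.0833
  2        52.50        51.6700       103.3399
  3        52.50        51.2599       153.7797
  4        52.50        50.8531       203.4123
  5        52.50        50.4495       252.2474
  6        52.50        50.0491       300.2945
  7        52.50        49.6519       347.5631
  8        52.50        49.2578       394.0624
  9        52.50        48.8669       439.8018
  10    2,052.50     1,895.2995    18,952.9949
  Σ                  2,349.4409    21,199.5793
Price P = Σ PV = 2,349.4409.
Macaulay duration = Σ(t·PV) / P = 21,199.5793 / 2,349.4409 = 9.02324 half-year periods.
In years: 9.02324 / 2 = 4.51162 years.

4.51 years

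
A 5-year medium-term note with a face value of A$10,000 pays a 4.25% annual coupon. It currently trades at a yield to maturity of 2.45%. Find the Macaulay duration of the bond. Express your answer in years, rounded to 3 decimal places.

Periodic yield y = 0.0245. Discount each cash flow and weight by its year:
  t   CF        PV=CF/(1+0.0245)^t    t·PV
  1       425.00       414.8365       414.8365
  2       425.00       404.9161       809.8321
  3       425.00       395.2329     1,185.6986
  4       425.00       385.7812     1,543.1249
  5    10,425.00     9,236.6875    46,183.4374
  Σ                 10,837.4541    50,136.9295
Price P = Σ PV = 10,837.4541.
Macaulay duration = Σ(t·PV) / P = 50,136.9295 / 10,837.4541 = 4.62626 years.

4.626 years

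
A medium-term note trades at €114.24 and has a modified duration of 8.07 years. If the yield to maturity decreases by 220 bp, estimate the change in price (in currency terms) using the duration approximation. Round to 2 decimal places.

Duration approximation: ΔP/P ≈ -D_mod · Δy = -8.07 × (-0.022) = +0.177540.
ΔP ≈ 114.24 × (+0.177540) = +20.2821696.

+€20.28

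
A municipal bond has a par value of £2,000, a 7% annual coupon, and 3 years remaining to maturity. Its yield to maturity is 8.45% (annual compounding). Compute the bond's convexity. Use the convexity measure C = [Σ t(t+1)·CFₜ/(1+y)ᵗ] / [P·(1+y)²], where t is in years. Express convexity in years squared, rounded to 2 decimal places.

With y = 0.0845:
  t   CF        PV=CF/(1+0.0845)^t    t·PV        t(t+1)·PV
  1       140.00       129.0917       129.0917         258.1835
  2       140.00       119.0334       238.0668         714.2005
  3     2,140.00     1,677.7417     5,033.2252      20,132.9006
  Σ                  1,925.8669     5,400.3838      21,105.2847
P = 1,925.8669.
Convexity = Σ t(t+1)·PV / [P·(1+y)²] = 21,105.2847 / (1,925.8669 × 1.176140) = 9.31764.

9.32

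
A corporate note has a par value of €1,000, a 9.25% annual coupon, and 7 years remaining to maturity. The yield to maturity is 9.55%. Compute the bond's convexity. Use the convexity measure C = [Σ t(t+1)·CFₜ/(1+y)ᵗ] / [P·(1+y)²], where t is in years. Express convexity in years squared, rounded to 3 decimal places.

33.049

With y = 0.0955:
  t   CF        PV=CF/(1+0.0955)^t    t·PV        t(t+1)·PV
  1        92.50        84.4363        84.4363         168.8727
  2        92.50        77.0756       154.1512         462.4537
  3        92.50        70.3566       211.0697         844.2787
  4        92.50        64.2232       256.8930       1,284.4648
  5        92.50        58.6246       293.1230       1,758.7377
  6        92.50        53.5140       321.0840       2,247.5881
  7     1,092.50       576.9455     4,038.6183      32,308.9467
  Σ                    985.1758     5,359.3755      39,075.3423
P = 985.1758.
Convexity = Σ t(t+1)·PV / [P·(1+y)²] = 39,075.3423 / (985.1758 × 1.200120) = 33.04945.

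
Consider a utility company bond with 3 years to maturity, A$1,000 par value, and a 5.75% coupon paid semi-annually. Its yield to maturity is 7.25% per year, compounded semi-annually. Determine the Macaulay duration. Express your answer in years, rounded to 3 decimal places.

Periodic yield y = 0.03625. Discount each cash flow and weight by its period:
  t   CF        PV=CF/(1+0.03625)^t    t·PV
  1        28.75        27.7443        27.7443
  2        28.75        26.7737        53.5474
  3        28.75        25.8371        77.5114
  4        28.75        24.9333        99.7332
  5        28.75        24.0611       120.3054
  6     1,028.75       830.8499     4,985.0996
  Σ                    960.1994     5,363.9413
Price P = Σ PV = 960.1994.
Macaulay duration = Σ(t·PV) / P = 5,363.9413 / 960.1994 = 5.58628 half-year periods.
In years: 5.58628 / 2 = 2.79314 years.

2.793 years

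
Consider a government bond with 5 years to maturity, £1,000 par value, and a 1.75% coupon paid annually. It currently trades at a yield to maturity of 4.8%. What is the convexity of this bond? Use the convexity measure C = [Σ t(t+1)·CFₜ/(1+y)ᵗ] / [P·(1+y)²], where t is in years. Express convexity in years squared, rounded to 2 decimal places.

25.98

With y = 0.048:
  t   CF        PV=CF/(1+0.048)^t    t·PV        t(t+1)·PV
  1        17.50        16.6985        16.6985          33.3969
  2        17.50        15.9337        31.8673          95.6019
  3        17.50        15.2039        45.6116         182.4465
  4        17.50        14.5075        58.0300         290.1502
  5     1,017.50       804.8742     4,024.3710      24,146.2259
  Σ                    867.2177     4,176.5784      24,747.8215
P = 867.2177.
Convexity = Σ t(t+1)·PV / [P·(1+y)²] = 24,747.8215 / (867.2177 × 1.098304) = 25.98282.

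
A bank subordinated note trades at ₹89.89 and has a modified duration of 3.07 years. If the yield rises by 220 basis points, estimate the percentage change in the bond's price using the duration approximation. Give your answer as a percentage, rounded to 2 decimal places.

-6.75%

Duration approximation: ΔP/P ≈ -D_mod · Δy = -3.07 × (+0.022) = -0.067540.
As a percentage: -6.7540%.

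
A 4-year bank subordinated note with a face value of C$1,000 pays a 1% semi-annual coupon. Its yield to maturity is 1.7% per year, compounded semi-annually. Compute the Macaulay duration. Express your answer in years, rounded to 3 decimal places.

Periodic yield y = 0.0085. Discount each cash flow and weight by its period:
  t   CF        PV=CF/(1+0.0085)^t    t·PV
  1         5.00         4.9579         4.9579
  2         5.00         4.9161         9.8321
  3         5.00         4.8746        14.6239
  4         5.00         4.8336        19.3342
  5         5.00         4.7928        23.9641
  6         5.00         4.7524        28.5145
  7         5.00         4.7124        32.9865
  8     1,005.00       939.2016     7,513.6131
  Σ                    973.0414     7,647.8263
Price P = Σ PV = 973.0414.
Macaulay duration = Σ(t·PV) / P = 7,647.8263 / 973.0414 = 7.85971 half-year periods.
In years: 7.85971 / 2 = 3.92986 years.

3.930 years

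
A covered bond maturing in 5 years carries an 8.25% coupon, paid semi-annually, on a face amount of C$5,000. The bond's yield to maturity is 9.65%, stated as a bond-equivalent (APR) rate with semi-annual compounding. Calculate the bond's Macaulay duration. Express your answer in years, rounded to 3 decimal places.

4.170 years

Periodic yield y = 0.04825. Discount each cash flow and weight by its period:
  t   CF        PV=CF/(1+0.04825)^t    t·PV
  1       206.25       196.7565       196.7565
  2       206.25       187.7000       375.4000
  3       206.25       179.0603       537.1809
  4       206.25       170.8183       683.2733
  5       206.25       162.9557       814.7786
  6       206.25       155.4550       932.7301
  7       206.25       148.2996     1,038.0969
  8       206.25       141.4735     1,131.7877
  9       206.25       134.9616     1,214.6541
  10    5,206.25     3,249.9472    32,499.4722
  Σ                  4,727.4277    39,424.1303
Price P = Σ PV = 4,727.4277.
Macaulay duration = Σ(t·PV) / P = 39,424.1303 / 4,727.4277 = 8.33945 half-year periods.
In years: 8.33945 / 2 = 4.16972 years.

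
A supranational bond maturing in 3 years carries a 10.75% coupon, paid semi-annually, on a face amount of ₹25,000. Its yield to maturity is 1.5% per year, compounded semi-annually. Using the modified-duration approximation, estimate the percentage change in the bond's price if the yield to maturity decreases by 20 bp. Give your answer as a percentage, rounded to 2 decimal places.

Periodic yield y = 0.0075. Modified duration first:
  t   CF        PV=CF/(1+0.0075)^t    t·PV
  1     1,343.75     1,333.7469     1,333.7469
  2     1,343.75     1,323.8183     2,647.6365
  3     1,343.75     1,313.9635     3,941.8906
  4     1,343.75     1,304.1822     5,216.7287
  5     1,343.75     1,294.4736     6,472.3681
  6    26,343.75    25,188.7878   151,132.7267
  Σ                 31,758.9723   170,745.0975
P = 31,758.9723; D_Mac = 5.37628 half-year periods = 2.68814 yrs; D_mod = 2.68814/(1+0.0075) = 2.66813 yrs.
ΔP/P ≈ -D_mod · Δy = -2.66813 × (-0.002) = +0.005336 = +0.5336%.

+0.53%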